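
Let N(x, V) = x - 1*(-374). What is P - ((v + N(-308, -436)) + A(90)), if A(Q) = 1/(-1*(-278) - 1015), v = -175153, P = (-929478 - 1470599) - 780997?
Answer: -2215412418/737 ≈ -3.0060e+6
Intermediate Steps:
N(x, V) = 374 + x (N(x, V) = x + 374 = 374 + x)
P = -3181074 (P = -2400077 - 780997 = -3181074)
A(Q) = -1/737 (A(Q) = 1/(278 - 1015) = 1/(-737) = -1/737)
P - ((v + N(-308, -436)) + A(90)) = -3181074 - ((-175153 + (374 - 308)) - 1/737) = -3181074 - ((-175153 + 66) - 1/737) = -3181074 - (-175087 - 1/737) = -3181074 - 1*(-129039120/737) = -3181074 + 129039120/737 = -2215412418/737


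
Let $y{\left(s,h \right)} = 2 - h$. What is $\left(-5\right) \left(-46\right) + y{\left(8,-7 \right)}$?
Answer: $239$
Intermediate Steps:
$\left(-5\right) \left(-46\right) + y{\left(8,-7 \right)} = \left(-5\right) \left(-46\right) + \left(2 - -7\right) = 230 + \left(2 + 7\right) = 230 + 9 = 239$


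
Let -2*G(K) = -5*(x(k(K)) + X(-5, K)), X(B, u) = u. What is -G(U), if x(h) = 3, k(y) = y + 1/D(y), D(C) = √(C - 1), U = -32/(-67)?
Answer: -1165/134 ≈ -8.6940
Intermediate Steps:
U = 32/67 (U = -32*(-1/67) = 32/67 ≈ 0.47761)
D(C) = √(-1 + C)
k(y) = y + (-1 + y)^(-½) (k(y) = y + 1/(√(-1 + y)) = y + (-1 + y)^(-½))
G(K) = 15/2 + 5*K/2 (G(K) = -(-5)*(3 + K)/2 = -(-15 - 5*K)/2 = 15/2 + 5*K/2)
-G(U) = -(15/2 + (5/2)*(32/67)) = -(15/2 + 80/67) = -1*1165/134 = -1165/134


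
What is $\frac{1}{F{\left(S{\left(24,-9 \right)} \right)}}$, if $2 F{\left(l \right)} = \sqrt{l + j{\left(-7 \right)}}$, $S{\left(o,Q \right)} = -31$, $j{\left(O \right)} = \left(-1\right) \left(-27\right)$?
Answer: $- i \approx - 1.0 i$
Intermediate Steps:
$j{\left(O \right)} = 27$
$F{\left(l \right)} = \frac{\sqrt{27 + l}}{2}$ ($F{\left(l \right)} = \frac{\sqrt{l + 27}}{2} = \frac{\sqrt{27 + l}}{2}$)
$\frac{1}{F{\left(S{\left(24,-9 \right)} \right)}} = \frac{1}{\frac{1}{2} \sqrt{27 - 31}} = \frac{1}{\frac{1}{2} \sqrt{-4}} = \frac{1}{\frac{1}{2} \cdot 2 i} = \frac{1}{i} = - i$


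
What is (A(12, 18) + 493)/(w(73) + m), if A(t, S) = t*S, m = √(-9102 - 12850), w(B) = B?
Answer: 51757/27281 - 39704*I*√7/27281 ≈ 1.8972 - 3.8506*I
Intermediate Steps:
m = 56*I*√7 (m = √(-21952) = 56*I*√7 ≈ 148.16*I)
A(t, S) = S*t
(A(12, 18) + 493)/(w(73) + m) = (18*12 + 493)/(73 + 56*I*√7) = (216 + 493)/(73 + 56*I*√7) = 709/(73 + 56*I*√7)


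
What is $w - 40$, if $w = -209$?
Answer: $-249$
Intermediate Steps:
$w - 40 = -209 - 40 = -249$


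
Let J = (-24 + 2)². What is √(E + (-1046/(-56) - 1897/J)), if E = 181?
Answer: 4*√72541/77 ≈ 13.991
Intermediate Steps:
J = 484 (J = (-22)² = 484)
√(E + (-1046/(-56) - 1897/J)) = √(181 + (-1046/(-56) - 1897/484)) = √(181 + (-1046*(-1/56) - 1897*1/484)) = √(181 + (523/28 - 1897/484)) = √(181 + 12501/847) = √(165808/847) = 4*√72541/77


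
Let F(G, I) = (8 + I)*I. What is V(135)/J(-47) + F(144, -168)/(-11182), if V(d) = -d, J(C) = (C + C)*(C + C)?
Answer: -119510625/49402076 ≈ -2.4191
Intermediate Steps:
F(G, I) = I*(8 + I)
J(C) = 4*C² (J(C) = (2*C)*(2*C) = 4*C²)
V(135)/J(-47) + F(144, -168)/(-11182) = (-1*135)/((4*(-47)²)) - 168*(8 - 168)/(-11182) = -135/(4*2209) - 168*(-160)*(-1/11182) = -135/8836 + 26880*(-1/11182) = -135*1/8836 - 13440/5591 = -135/8836 - 13440/5591 = -119510625/49402076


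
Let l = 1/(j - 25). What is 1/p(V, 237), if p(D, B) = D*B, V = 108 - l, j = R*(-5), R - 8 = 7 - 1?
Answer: 95/2431857 ≈ 3.9065e-5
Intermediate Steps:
R = 14 (R = 8 + (7 - 1) = 8 + 6 = 14)
j = -70 (j = 14*(-5) = -70)
l = -1/95 (l = 1/(-70 - 25) = 1/(-95) = -1/95 ≈ -0.010526)
V = 10261/95 (V = 108 - 1*(-1/95) = 108 + 1/95 = 10261/95 ≈ 108.01)
p(D, B) = B*D
1/p(V, 237) = 1/(237*(10261/95)) = 1/(2431857/95) = 95/2431857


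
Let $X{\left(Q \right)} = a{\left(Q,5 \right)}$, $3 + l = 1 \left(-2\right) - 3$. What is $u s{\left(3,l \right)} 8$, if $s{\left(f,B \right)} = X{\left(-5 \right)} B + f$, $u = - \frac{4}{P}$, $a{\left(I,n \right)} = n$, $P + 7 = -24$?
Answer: $- \frac{1184}{31} \approx -38.194$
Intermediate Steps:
$P = -31$ ($P = -7 - 24 = -31$)
$l = -8$ ($l = -3 + \left(1 \left(-2\right) - 3\right) = -3 - 5 = -8$)
$X{\left(Q \right)} = 5$
$u = \frac{4}{31}$ ($u = - \frac{4}{-31} = \left(-4\right) \left(- \frac{1}{31}\right) = \frac{4}{31} \approx 0.12903$)
$s{\left(f,B \right)} = f + 5 B$ ($s{\left(f,B \right)} = 5 B + f = f + 5 B$)
$u s{\left(3,l \right)} 8 = \frac{4 \left(3 + 5 \left(-8\right)\right)}{31} \cdot 8 = \frac{4 \left(3 - 40\right)}{31} \cdot 8 = \frac{4}{31} \left(-37\right) 8 = \left(- \frac{148}{31}\right) 8 = - \frac{1184}{31}$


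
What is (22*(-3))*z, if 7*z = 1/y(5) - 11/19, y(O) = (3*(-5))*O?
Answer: 18568/3325 ≈ 5.5844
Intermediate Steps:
y(O) = -15*O
z = -844/9975 (z = (1/(-15*5) - 11/19)/7 = (1/(-75) - 11*1/19)/7 = (1*(-1/75) - 11/19)/7 = (-1/75 - 11/19)/7 = (1/7)*(-844/1425) = -844/9975 ≈ -0.084612)
(22*(-3))*z = (22*(-3))*(-844/9975) = -66*(-844/9975) = 18568/3325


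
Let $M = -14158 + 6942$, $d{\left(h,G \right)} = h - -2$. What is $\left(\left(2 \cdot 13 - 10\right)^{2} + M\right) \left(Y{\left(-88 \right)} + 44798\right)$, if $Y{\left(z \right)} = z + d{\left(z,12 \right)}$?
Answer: $-310583040$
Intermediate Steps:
$d{\left(h,G \right)} = 2 + h$ ($d{\left(h,G \right)} = h + 2 = 2 + h$)
$M = -7216$
$Y{\left(z \right)} = 2 + 2 z$ ($Y{\left(z \right)} = z + \left(2 + z\right) = 2 + 2 z$)
$\left(\left(2 \cdot 13 - 10\right)^{2} + M\right) \left(Y{\left(-88 \right)} + 44798\right) = \left(\left(2 \cdot 13 - 10\right)^{2} - 7216\right) \left(\left(2 + 2 \left(-88\right)\right) + 44798\right) = \left(\left(26 - 10\right)^{2} - 7216\right) \left(\left(2 - 176\right) + 44798\right) = \left(16^{2} - 7216\right) \left(-174 + 44798\right) = \left(256 - 7216\right) 44624 = \left(-6960\right) 44624 = -310583040$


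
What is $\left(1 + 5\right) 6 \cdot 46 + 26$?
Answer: $1682$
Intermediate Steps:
$\left(1 + 5\right) 6 \cdot 46 + 26 = 6 \cdot 6 \cdot 46 + 26 = 36 \cdot 46 + 26 = 1656 + 26 = 1682$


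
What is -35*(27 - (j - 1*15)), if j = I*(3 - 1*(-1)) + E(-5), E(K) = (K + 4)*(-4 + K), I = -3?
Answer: -1575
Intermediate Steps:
E(K) = (-4 + K)*(4 + K) (E(K) = (4 + K)*(-4 + K) = (-4 + K)*(4 + K))
j = -3 (j = -3*(3 - 1*(-1)) + (-16 + (-5)²) = -3*(3 + 1) + (-16 + 25) = -3*4 + 9 = -12 + 9 = -3)
-35*(27 - (j - 1*15)) = -35*(27 - (-3 - 1*15)) = -35*(27 - (-3 - 15)) = -35*(27 - 1*(-18)) = -35*(27 + 18) = -35*45 = -1575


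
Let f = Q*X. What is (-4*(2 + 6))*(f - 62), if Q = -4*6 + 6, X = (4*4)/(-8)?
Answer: 832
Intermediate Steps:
X = -2 (X = 16*(-⅛) = -2)
Q = -18 (Q = -24 + 6 = -18)
f = 36 (f = -18*(-2) = 36)
(-4*(2 + 6))*(f - 62) = (-4*(2 + 6))*(36 - 62) = -4*8*(-26) = -32*(-26) = 832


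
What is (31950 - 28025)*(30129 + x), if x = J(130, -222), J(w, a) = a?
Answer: 117384975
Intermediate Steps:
x = -222
(31950 - 28025)*(30129 + x) = (31950 - 28025)*(30129 - 222) = 3925*29907 = 117384975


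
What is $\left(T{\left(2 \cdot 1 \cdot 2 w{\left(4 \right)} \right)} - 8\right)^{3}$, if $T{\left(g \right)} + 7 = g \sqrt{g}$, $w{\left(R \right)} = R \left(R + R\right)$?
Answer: $-94375215 + 2148174848 \sqrt{2} \approx 2.9436 \cdot 10^{9}$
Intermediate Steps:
$w{\left(R \right)} = 2 R^{2}$ ($w{\left(R \right)} = R 2 R = 2 R^{2}$)
$T{\left(g \right)} = -7 + g^{\frac{3}{2}}$ ($T{\left(g \right)} = -7 + g \sqrt{g} = -7 + g^{\frac{3}{2}}$)
$\left(T{\left(2 \cdot 1 \cdot 2 w{\left(4 \right)} \right)} - 8\right)^{3} = \left(\left(-7 + \left(2 \cdot 1 \cdot 2 \cdot 2 \cdot 4^{2}\right)^{\frac{3}{2}}\right) - 8\right)^{3} = \left(\left(-7 + \left(2 \cdot 2 \cdot 2 \cdot 16\right)^{\frac{3}{2}}\right) - 8\right)^{3} = \left(\left(-7 + \left(4 \cdot 32\right)^{\frac{3}{2}}\right) - 8\right)^{3} = \left(\left(-7 + 128^{\frac{3}{2}}\right) - 8\right)^{3} = \left(\left(-7 + 1024 \sqrt{2}\right) - 8\right)^{3} = \left(-15 + 1024 \sqrt{2}\right)^{3}$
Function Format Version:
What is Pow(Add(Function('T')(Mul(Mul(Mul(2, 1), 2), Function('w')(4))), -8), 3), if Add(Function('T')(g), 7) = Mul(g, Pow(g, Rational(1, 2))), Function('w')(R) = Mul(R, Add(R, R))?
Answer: Add(-94375215, Mul(2148174848, Pow(2, Rational(1, 2)))) ≈ 2.9436e+9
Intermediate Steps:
Function('w')(R) = Mul(2, Pow(R, 2)) (Function('w')(R) = Mul(R, Mul(2, R)) = Mul(2, Pow(R, 2)))
Function('T')(g) = Add(-7, Pow(g, Rational(3, 2))) (Function('T')(g) = Add(-7, Mul(g, Pow(g, Rational(1, 2)))) = Add(-7, Pow(g, Rational(3, 2))))
Pow(Add(Function('T')(Mul(Mul(Mul(2, 1), 2), Function('w')(4))), -8), 3) = Pow(Add(Add(-7, Pow(Mul(Mul(Mul(2, 1), 2), Mul(2, Pow(4, 2))), Rational(3, 2))), -8), 3) = Pow(Add(Add(-7, Pow(Mul(Mul(2, 2), Mul(2, 16)), Rational(3, 2))), -8), 3) = Pow(Add(Add(-7, Pow(Mul(4, 32), Rational(3, 2))), -8), 3) = Pow(Add(Add(-7, Pow(128, Rational(3, 2))), -8), 3) = Pow(Add(Add(-7, Mul(1024, Pow(2, Rational(1, 2)))), -8), 3) = Pow(Add(-15, Mul(1024, Pow(2, Rational(1, 2)))), 3)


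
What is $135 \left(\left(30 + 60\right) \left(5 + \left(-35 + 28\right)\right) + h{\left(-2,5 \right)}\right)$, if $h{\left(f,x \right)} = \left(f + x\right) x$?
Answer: $-22275$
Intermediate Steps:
$h{\left(f,x \right)} = x \left(f + x\right)$
$135 \left(\left(30 + 60\right) \left(5 + \left(-35 + 28\right)\right) + h{\left(-2,5 \right)}\right) = 135 \left(\left(30 + 60\right) \left(5 + \left(-35 + 28\right)\right) + 5 \left(-2 + 5\right)\right) = 135 \left(90 \left(5 - 7\right) + 5 \cdot 3\right) = 135 \left(90 \left(-2\right) + 15\right) = 135 \left(-180 + 15\right) = 135 \left(-165\right) = -22275$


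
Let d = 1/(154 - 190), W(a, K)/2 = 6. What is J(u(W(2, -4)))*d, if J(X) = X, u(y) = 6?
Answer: -1/6 ≈ -0.16667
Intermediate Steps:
W(a, K) = 12 (W(a, K) = 2*6 = 12)
d = -1/36 (d = 1/(-36) = -1/36 ≈ -0.027778)
J(u(W(2, -4)))*d = 6*(-1/36) = -1/6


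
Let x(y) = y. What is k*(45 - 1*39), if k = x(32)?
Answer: 192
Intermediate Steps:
k = 32
k*(45 - 1*39) = 32*(45 - 1*39) = 32*(45 - 39) = 32*6 = 192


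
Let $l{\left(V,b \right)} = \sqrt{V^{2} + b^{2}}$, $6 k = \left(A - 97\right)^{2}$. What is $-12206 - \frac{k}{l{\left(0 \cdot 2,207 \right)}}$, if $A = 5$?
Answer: $- \frac{329746}{27} \approx -12213.0$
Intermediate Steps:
$k = \frac{4232}{3}$ ($k = \frac{\left(5 - 97\right)^{2}}{6} = \frac{\left(-92\right)^{2}}{6} = \frac{1}{6} \cdot 8464 = \frac{4232}{3} \approx 1410.7$)
$-12206 - \frac{k}{l{\left(0 \cdot 2,207 \right)}} = -12206 - \frac{4232}{3 \sqrt{\left(0 \cdot 2\right)^{2} + 207^{2}}} = -12206 - \frac{4232}{3 \sqrt{0^{2} + 42849}} = -12206 - \frac{4232}{3 \sqrt{0 + 42849}} = -12206 - \frac{4232}{3 \sqrt{42849}} = -12206 - \frac{4232}{3 \cdot 207} = -12206 - \frac{4232}{3} \cdot \frac{1}{207} = -12206 - \frac{184}{27} = - \frac{329746}{27}$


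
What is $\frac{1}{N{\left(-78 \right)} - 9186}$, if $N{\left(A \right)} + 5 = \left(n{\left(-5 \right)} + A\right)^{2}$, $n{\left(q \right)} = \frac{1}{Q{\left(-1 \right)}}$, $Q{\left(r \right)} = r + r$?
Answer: $- \frac{4}{12115} \approx -0.00033017$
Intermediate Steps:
$Q{\left(r \right)} = 2 r$
$n{\left(q \right)} = - \frac{1}{2}$ ($n{\left(q \right)} = \frac{1}{2 \left(-1\right)} = \frac{1}{-2} = - \frac{1}{2}$)
$N{\left(A \right)} = -5 + \left(- \frac{1}{2} + A\right)^{2}$
$\frac{1}{N{\left(-78 \right)} - 9186} = \frac{1}{\left(- \frac{19}{4} + \left(-78\right)^{2} - -78\right) - 9186} = \frac{1}{\left(- \frac{19}{4} + 6084 + 78\right) - 9186} = \frac{1}{\frac{24629}{4} - 9186} = \frac{1}{- \frac{12115}{4}} = - \frac{4}{12115}$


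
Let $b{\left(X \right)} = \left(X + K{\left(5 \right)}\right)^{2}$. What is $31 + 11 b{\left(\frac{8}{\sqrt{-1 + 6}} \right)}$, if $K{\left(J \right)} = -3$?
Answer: $\frac{1354}{5} - \frac{528 \sqrt{5}}{5} \approx 34.671$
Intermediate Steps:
$b{\left(X \right)} = \left(-3 + X\right)^{2}$ ($b{\left(X \right)} = \left(X - 3\right)^{2} = \left(-3 + X\right)^{2}$)
$31 + 11 b{\left(\frac{8}{\sqrt{-1 + 6}} \right)} = 31 + 11 \left(-3 + \frac{8}{\sqrt{-1 + 6}}\right)^{2} = 31 + 11 \left(-3 + \frac{8}{\sqrt{5}}\right)^{2} = 31 + 11 \left(-3 + 8 \frac{\sqrt{5}}{5}\right)^{2} = 31 + 11 \left(-3 + \frac{8 \sqrt{5}}{5}\right)^{2}$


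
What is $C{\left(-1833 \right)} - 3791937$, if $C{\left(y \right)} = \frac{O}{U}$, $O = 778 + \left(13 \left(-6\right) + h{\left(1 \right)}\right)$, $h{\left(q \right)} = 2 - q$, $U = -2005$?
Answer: $- \frac{7602834386}{2005} \approx -3.7919 \cdot 10^{6}$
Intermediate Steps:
$O = 701$ ($O = 778 + \left(13 \left(-6\right) + \left(2 - 1\right)\right) = 778 + \left(-78 + \left(2 - 1\right)\right) = 778 + \left(-78 + 1\right) = 778 - 77 = 701$)
$C{\left(y \right)} = - \frac{701}{2005}$ ($C{\left(y \right)} = \frac{701}{-2005} = 701 \left(- \frac{1}{2005}\right) = - \frac{701}{2005}$)
$C{\left(-1833 \right)} - 3791937 = - \frac{701}{2005} - 3791937 = - \frac{7602834386}{2005}$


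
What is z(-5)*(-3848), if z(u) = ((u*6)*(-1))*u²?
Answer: -2886000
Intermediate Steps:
z(u) = -6*u³ (z(u) = ((6*u)*(-1))*u² = (-6*u)*u² = -6*u³)
z(-5)*(-3848) = -6*(-5)³*(-3848) = -6*(-125)*(-3848) = 750*(-3848) = -2886000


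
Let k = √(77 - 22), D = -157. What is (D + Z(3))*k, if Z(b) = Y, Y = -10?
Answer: -167*√55 ≈ -1238.5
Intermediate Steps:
Z(b) = -10
k = √55 ≈ 7.4162
(D + Z(3))*k = (-157 - 10)*√55 = -167*√55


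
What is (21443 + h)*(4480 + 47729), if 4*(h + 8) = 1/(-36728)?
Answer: 164409206660271/146912 ≈ 1.1191e+9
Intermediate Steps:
h = -1175297/146912 (h = -8 + (¼)/(-36728) = -8 + (¼)*(-1/36728) = -8 - 1/146912 = -1175297/146912 ≈ -8.0000)
(21443 + h)*(4480 + 47729) = (21443 - 1175297/146912)*(4480 + 47729) = (3149058719/146912)*52209 = 164409206660271/146912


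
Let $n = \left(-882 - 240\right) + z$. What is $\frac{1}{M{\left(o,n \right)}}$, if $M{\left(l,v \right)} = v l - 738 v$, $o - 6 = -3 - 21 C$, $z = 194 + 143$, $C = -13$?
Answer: $\frac{1}{362670} \approx 2.7573 \cdot 10^{-6}$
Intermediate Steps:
$z = 337$
$o = 276$ ($o = 6 - -270 = 6 + \left(-3 + 273\right) = 6 + 270 = 276$)
$n = -785$ ($n = \left(-882 - 240\right) + 337 = -1122 + 337 = -785$)
$M{\left(l,v \right)} = - 738 v + l v$ ($M{\left(l,v \right)} = l v - 738 v = - 738 v + l v$)
$\frac{1}{M{\left(o,n \right)}} = \frac{1}{\left(-785\right) \left(-738 + 276\right)} = \frac{1}{\left(-785\right) \left(-462\right)} = \frac{1}{362670}$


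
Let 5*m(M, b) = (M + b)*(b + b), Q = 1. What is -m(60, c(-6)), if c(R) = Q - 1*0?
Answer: -122/5 ≈ -24.400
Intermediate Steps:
c(R) = 1 (c(R) = 1 - 1*0 = 1 + 0 = 1)
m(M, b) = 2*b*(M + b)/5 (m(M, b) = ((M + b)*(b + b))/5 = ((M + b)*(2*b))/5 = (2*b*(M + b))/5 = 2*b*(M + b)/5)
-m(60, c(-6)) = -2*(60 + 1)/5 = -2*61/5 = -1*122/5 = -122/5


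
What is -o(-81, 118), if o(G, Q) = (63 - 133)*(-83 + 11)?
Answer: -5040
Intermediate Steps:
o(G, Q) = 5040 (o(G, Q) = -70*(-72) = 5040)
-o(-81, 118) = -1*5040 = -5040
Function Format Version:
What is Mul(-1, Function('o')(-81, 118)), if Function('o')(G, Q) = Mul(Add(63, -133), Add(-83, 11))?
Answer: -5040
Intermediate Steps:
Function('o')(G, Q) = 5040 (Function('o')(G, Q) = Mul(-70, -72) = 5040)
Mul(-1, Function('o')(-81, 118)) = Mul(-1, 5040) = -5040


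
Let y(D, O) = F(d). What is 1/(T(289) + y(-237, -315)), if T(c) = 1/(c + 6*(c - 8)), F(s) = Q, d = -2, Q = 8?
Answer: 1975/15801 ≈ 0.12499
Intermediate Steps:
F(s) = 8
T(c) = 1/(-48 + 7*c) (T(c) = 1/(c + 6*(-8 + c)) = 1/(c + (-48 + 6*c)) = 1/(-48 + 7*c))
y(D, O) = 8
1/(T(289) + y(-237, -315)) = 1/(1/(-48 + 7*289) + 8) = 1/(1/(-48 + 2023) + 8) = 1/(1/1975 + 8) = 1/(15801/1975) = 1975/15801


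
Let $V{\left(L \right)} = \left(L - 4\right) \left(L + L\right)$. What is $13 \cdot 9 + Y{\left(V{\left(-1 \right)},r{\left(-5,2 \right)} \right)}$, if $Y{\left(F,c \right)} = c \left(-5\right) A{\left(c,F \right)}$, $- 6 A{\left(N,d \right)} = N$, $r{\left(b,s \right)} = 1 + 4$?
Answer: $\frac{827}{6} \approx 137.83$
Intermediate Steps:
$r{\left(b,s \right)} = 5$
$A{\left(N,d \right)} = - \frac{N}{6}$
$V{\left(L \right)} = 2 L \left(-4 + L\right)$ ($V{\left(L \right)} = \left(-4 + L\right) 2 L = 2 L \left(-4 + L\right)$)
$Y{\left(F,c \right)} = \frac{5 c^{2}}{6}$ ($Y{\left(F,c \right)} = c \left(-5\right) \left(- \frac{c}{6}\right) = - 5 c \left(- \frac{c}{6}\right) = \frac{5 c^{2}}{6}$)
$13 \cdot 9 + Y{\left(V{\left(-1 \right)},r{\left(-5,2 \right)} \right)} = 13 \cdot 9 + \frac{5 \cdot 5^{2}}{6} = 117 + \frac{5}{6} \cdot 25 = 117 + \frac{125}{6} = \frac{827}{6}$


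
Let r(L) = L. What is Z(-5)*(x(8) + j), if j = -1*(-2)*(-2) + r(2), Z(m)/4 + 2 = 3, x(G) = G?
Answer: 24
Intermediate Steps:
Z(m) = 4 (Z(m) = -8 + 4*3 = -8 + 12 = 4)
j = -2 (j = -1*(-2)*(-2) + 2 = 2*(-2) + 2 = -4 + 2 = -2)
Z(-5)*(x(8) + j) = 4*(8 - 2) = 4*6 = 24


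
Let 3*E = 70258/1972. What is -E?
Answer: -35129/2958 ≈ -11.876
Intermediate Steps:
E = 35129/2958 (E = (70258/1972)/3 = (70258*(1/1972))/3 = (1/3)*(35129/986) = 35129/2958 ≈ 11.876)
-E = -1*35129/2958 = -35129/2958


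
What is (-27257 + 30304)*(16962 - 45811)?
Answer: -87902903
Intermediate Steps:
(-27257 + 30304)*(16962 - 45811) = 3047*(-28849) = -87902903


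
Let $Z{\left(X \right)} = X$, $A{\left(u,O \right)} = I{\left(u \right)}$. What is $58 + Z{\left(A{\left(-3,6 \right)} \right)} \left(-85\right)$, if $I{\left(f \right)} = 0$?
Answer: $58$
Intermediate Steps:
$A{\left(u,O \right)} = 0$
$58 + Z{\left(A{\left(-3,6 \right)} \right)} \left(-85\right) = 58 + 0 \left(-85\right) = 58 + 0 = 58$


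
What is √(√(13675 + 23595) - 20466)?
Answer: √(-20466 + √37270) ≈ 142.38*I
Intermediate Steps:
√(√(13675 + 23595) - 20466) = √(√37270 - 20466) = √(-20466 + √37270)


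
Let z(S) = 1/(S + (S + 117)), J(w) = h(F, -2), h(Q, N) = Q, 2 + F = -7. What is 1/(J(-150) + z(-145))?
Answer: -173/1558 ≈ -0.11104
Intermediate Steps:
F = -9 (F = -2 - 7 = -9)
J(w) = -9
z(S) = 1/(117 + 2*S) (z(S) = 1/(S + (117 + S)) = 1/(117 + 2*S))
1/(J(-150) + z(-145)) = 1/(-9 + 1/(117 + 2*(-145))) = 1/(-9 + 1/(117 - 290)) = 1/(-9 + 1/(-173)) = 1/(-9 - 1/173) = 1/(-1558/173) = -173/1558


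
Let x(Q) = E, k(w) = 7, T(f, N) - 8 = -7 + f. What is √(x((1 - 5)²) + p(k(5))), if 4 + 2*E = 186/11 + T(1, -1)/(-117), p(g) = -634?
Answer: I*√115495666/429 ≈ 25.051*I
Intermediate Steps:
T(f, N) = 1 + f (T(f, N) = 8 + (-7 + f) = 1 + f)
E = 8296/1287 (E = -2 + (186/11 + (1 + 1)/(-117))/2 = -2 + (186*(1/11) + 2*(-1/117))/2 = -2 + (186/11 - 2/117)/2 = -2 + (½)*(21740/1287) = -2 + 10870/1287 = 8296/1287 ≈ 6.4460)
x(Q) = 8296/1287
√(x((1 - 5)²) + p(k(5))) = √(8296/1287 - 634) = √(-807662/1287) = I*√115495666/429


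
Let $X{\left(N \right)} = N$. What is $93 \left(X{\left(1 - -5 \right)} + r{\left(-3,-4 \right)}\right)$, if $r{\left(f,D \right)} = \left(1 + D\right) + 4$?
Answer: $651$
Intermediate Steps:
$r{\left(f,D \right)} = 5 + D$
$93 \left(X{\left(1 - -5 \right)} + r{\left(-3,-4 \right)}\right) = 93 \left(\left(1 - -5\right) + \left(5 - 4\right)\right) = 93 \left(\left(1 + 5\right) + 1\right) = 93 \left(6 + 1\right) = 93 \cdot 7 = 651$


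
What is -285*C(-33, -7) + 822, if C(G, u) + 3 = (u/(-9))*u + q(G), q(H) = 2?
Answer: 7976/3 ≈ 2658.7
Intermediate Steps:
C(G, u) = -1 - u²/9 (C(G, u) = -3 + ((u/(-9))*u + 2) = -3 + ((u*(-⅑))*u + 2) = -3 + ((-u/9)*u + 2) = -3 + (-u²/9 + 2) = -3 + (2 - u²/9) = -1 - u²/9)
-285*C(-33, -7) + 822 = -285*(-1 - ⅑*(-7)²) + 822 = -285*(-1 - ⅑*49) + 822 = -285*(-1 - 49/9) + 822 = -285*(-58/9) + 822 = 5510/3 + 822 = 7976/3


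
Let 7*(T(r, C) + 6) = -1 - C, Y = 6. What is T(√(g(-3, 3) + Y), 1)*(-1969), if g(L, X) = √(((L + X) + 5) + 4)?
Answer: 86636/7 ≈ 12377.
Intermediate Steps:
g(L, X) = √(9 + L + X) (g(L, X) = √((5 + L + X) + 4) = √(9 + L + X))
T(r, C) = -43/7 - C/7 (T(r, C) = -6 + (-1 - C)/7 = -6 + (-⅐ - C/7) = -43/7 - C/7)
T(√(g(-3, 3) + Y), 1)*(-1969) = (-43/7 - ⅐*1)*(-1969) = (-43/7 - ⅐)*(-1969) = -44/7*(-1969) = 86636/7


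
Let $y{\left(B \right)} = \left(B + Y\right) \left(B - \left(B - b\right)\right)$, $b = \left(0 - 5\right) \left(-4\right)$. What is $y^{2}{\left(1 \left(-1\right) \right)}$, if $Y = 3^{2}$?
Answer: $25600$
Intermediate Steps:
$Y = 9$
$b = 20$ ($b = \left(-5\right) \left(-4\right) = 20$)
$y{\left(B \right)} = 180 + 20 B$ ($y{\left(B \right)} = \left(B + 9\right) \left(B - \left(-20 + B\right)\right) = \left(9 + B\right) 20 = 180 + 20 B$)
$y^{2}{\left(1 \left(-1\right) \right)} = \left(180 + 20 \cdot 1 \left(-1\right)\right)^{2} = \left(180 + 20 \left(-1\right)\right)^{2} = \left(180 - 20\right)^{2} = 160^{2} = 25600$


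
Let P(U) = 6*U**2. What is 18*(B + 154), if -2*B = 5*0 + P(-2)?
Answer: 2556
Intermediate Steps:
B = -12 (B = -(5*0 + 6*(-2)**2)/2 = -(0 + 6*4)/2 = -(0 + 24)/2 = -1/2*24 = -12)
18*(B + 154) = 18*(-12 + 154) = 18*142 = 2556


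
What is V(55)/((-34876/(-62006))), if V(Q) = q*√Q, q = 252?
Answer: 3906378*√55/8719 ≈ 3322.7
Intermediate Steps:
V(Q) = 252*√Q
V(55)/((-34876/(-62006))) = (252*√55)/((-34876/(-62006))) = (252*√55)/((-34876*(-1/62006))) = (252*√55)/(17438/31003) = (252*√55)*(31003/17438) = 3906378*√55/8719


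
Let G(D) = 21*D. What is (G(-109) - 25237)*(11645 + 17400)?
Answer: -799492670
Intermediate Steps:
(G(-109) - 25237)*(11645 + 17400) = (21*(-109) - 25237)*(11645 + 17400) = (-2289 - 25237)*29045 = -27526*29045 = -799492670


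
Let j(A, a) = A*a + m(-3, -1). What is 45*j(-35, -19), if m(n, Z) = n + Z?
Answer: 29745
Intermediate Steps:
m(n, Z) = Z + n
j(A, a) = -4 + A*a (j(A, a) = A*a + (-1 - 3) = A*a - 4 = -4 + A*a)
45*j(-35, -19) = 45*(-4 - 35*(-19)) = 45*(-4 + 665) = 45*661 = 29745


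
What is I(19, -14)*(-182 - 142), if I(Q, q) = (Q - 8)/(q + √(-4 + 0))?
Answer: 6237/25 + 891*I/25 ≈ 249.48 + 35.64*I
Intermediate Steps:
I(Q, q) = (-8 + Q)/(q + 2*I) (I(Q, q) = (-8 + Q)/(q + √(-4)) = (-8 + Q)/(q + 2*I))
I(19, -14)*(-182 - 142) = ((-8 + 19)/(-14 + 2*I))*(-182 - 142) = (((-14 - 2*I)/200)*11)*(-324) = (11*(-14 - 2*I)/200)*(-324) = -891*(-14 - 2*I)/50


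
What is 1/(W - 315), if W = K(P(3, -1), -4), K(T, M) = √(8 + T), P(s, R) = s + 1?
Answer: -105/33071 - 2*√3/99213 ≈ -0.0032099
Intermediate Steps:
P(s, R) = 1 + s
W = 2*√3 (W = √(8 + (1 + 3)) = √(8 + 4) = √12 = 2*√3 ≈ 3.4641)
1/(W - 315) = 1/(2*√3 - 315) = 1/(-315 + 2*√3)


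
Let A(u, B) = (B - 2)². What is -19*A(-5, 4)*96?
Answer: -7296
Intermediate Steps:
A(u, B) = (-2 + B)²
-19*A(-5, 4)*96 = -19*(-2 + 4)²*96 = -19*2²*96 = -19*4*96 = -76*96 = -7296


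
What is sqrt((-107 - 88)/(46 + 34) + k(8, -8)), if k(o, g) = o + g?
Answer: I*sqrt(39)/4 ≈ 1.5612*I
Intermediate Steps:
k(o, g) = g + o
sqrt((-107 - 88)/(46 + 34) + k(8, -8)) = sqrt((-107 - 88)/(46 + 34) + (-8 + 8)) = sqrt(-195/80 + 0) = sqrt(-195*1/80 + 0) = sqrt(-39/16 + 0) = sqrt(-39/16) = I*sqrt(39)/4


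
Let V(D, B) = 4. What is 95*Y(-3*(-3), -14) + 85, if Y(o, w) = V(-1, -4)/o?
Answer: 1145/9 ≈ 127.22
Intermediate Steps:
Y(o, w) = 4/o
95*Y(-3*(-3), -14) + 85 = 95*(4/((-3*(-3)))) + 85 = 95*(4/9) + 85 = 380/9 + 85 = 1145/9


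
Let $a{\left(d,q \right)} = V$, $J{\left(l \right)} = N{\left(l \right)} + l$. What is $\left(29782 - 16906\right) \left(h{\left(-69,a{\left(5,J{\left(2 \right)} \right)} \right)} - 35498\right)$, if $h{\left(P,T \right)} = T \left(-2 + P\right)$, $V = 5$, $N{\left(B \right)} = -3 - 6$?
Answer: $-461643228$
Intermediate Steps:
$N{\left(B \right)} = -9$ ($N{\left(B \right)} = -3 - 6 = -9$)
$J{\left(l \right)} = -9 + l$
$a{\left(d,q \right)} = 5$
$\left(29782 - 16906\right) \left(h{\left(-69,a{\left(5,J{\left(2 \right)} \right)} \right)} - 35498\right) = \left(29782 - 16906\right) \left(5 \left(-2 - 69\right) - 35498\right) = \left(29782 - 16906\right) \left(5 \left(-71\right) - 35498\right) = 12876 \left(-355 - 35498\right) = 12876 \left(-35853\right) = -461643228$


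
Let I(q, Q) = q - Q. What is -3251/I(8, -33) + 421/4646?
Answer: -15086885/190486 ≈ -79.202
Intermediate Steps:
-3251/I(8, -33) + 421/4646 = -3251/(8 - 1*(-33)) + 421/4646 = -3251/(8 + 33) + 421*(1/4646) = -3251/41 + 421/4646 = -15086885/190486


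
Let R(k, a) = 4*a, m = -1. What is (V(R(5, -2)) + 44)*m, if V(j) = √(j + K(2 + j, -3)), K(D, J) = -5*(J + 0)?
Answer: -44 - √7 ≈ -46.646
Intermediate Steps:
K(D, J) = -5*J
V(j) = √(15 + j) (V(j) = √(j - 5*(-3)) = √(j + 15) = √(15 + j))
(V(R(5, -2)) + 44)*m = (√(15 + 4*(-2)) + 44)*(-1) = (√(15 - 8) + 44)*(-1) = (√7 + 44)*(-1) = (44 + √7)*(-1) = -44 - √7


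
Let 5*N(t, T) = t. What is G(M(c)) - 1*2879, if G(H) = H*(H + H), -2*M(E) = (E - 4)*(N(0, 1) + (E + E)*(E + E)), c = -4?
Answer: 128193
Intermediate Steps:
N(t, T) = t/5
M(E) = -2*E²*(-4 + E) (M(E) = -(E - 4)*((⅕)*0 + (E + E)*(E + E))/2 = -(-4 + E)*(0 + (2*E)*(2*E))/2 = -(-4 + E)*(0 + 4*E²)/2 = -(-4 + E)*4*E²/2 = -2*E²*(-4 + E))
G(H) = 2*H² (G(H) = H*(2*H) = 2*H²)
G(M(c)) - 1*2879 = 2*(2*(-4)²*(4 - 1*(-4)))² - 1*2879 = 2*(2*16*(4 + 4))² - 2879 = 2*(2*16*8)² - 2879 = 2*256² - 2879 = 2*65536 - 2879 = 131072 - 2879 = 128193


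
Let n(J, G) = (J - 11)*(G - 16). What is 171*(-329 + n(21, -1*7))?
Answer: -95589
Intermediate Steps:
n(J, G) = (-16 + G)*(-11 + J) (n(J, G) = (-11 + J)*(-16 + G) = (-16 + G)*(-11 + J))
171*(-329 + n(21, -1*7)) = 171*(-329 + (176 - 16*21 - (-11)*7 - 1*7*21)) = 171*(-329 + (176 - 336 - 11*(-7) - 7*21)) = 171*(-329 + (176 - 336 + 77 - 147)) = 171*(-329 - 230) = 171*(-559) = -95589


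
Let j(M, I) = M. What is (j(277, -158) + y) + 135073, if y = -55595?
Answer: 79755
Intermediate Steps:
(j(277, -158) + y) + 135073 = (277 - 55595) + 135073 = -55318 + 135073 = 79755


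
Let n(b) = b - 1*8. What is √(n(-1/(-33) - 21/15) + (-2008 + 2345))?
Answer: √8919735/165 ≈ 18.101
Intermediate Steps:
n(b) = -8 + b (n(b) = b - 8 = -8 + b)
√(n(-1/(-33) - 21/15) + (-2008 + 2345)) = √((-8 + (-1/(-33) - 21/15)) + (-2008 + 2345)) = √((-8 + (-1*(-1/33) - 21*1/15)) + 337) = √((-8 + (1/33 - 7/5)) + 337) = √((-8 - 226/165) + 337) = √(-1546/165 + 337) = √(54059/165) = √8919735/165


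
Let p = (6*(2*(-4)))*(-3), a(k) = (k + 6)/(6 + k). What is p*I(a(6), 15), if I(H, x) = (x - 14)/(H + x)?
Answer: 9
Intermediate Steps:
a(k) = 1 (a(k) = (6 + k)/(6 + k) = 1)
I(H, x) = (-14 + x)/(H + x)
p = 144 (p = (6*(-8))*(-3) = -48*(-3) = 144)
p*I(a(6), 15) = 144*((-14 + 15)/(1 + 15)) = 144*(1/16) = 9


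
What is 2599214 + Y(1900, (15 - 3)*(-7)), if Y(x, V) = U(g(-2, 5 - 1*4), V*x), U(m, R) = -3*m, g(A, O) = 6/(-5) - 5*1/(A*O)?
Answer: 25992101/10 ≈ 2.5992e+6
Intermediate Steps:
g(A, O) = -6/5 - 5/(A*O) (g(A, O) = 6*(-1/5) - 5/(A*O) = -6/5 - 5/(A*O))
Y(x, V) = -39/10 (Y(x, V) = -3*(-6/5 - 5/(-2*(5 - 1*4))) = -3*(-6/5 - 5*(-1/2)/(5 - 4)) = -3*(-6/5 - 5*(-1/2)/1) = -3*(-6/5 - 5*(-1/2)*1) = -3*(-6/5 + 5/2) = -3*13/10 = -39/10)
2599214 + Y(1900, (15 - 3)*(-7)) = 2599214 - 39/10 = 25992101/10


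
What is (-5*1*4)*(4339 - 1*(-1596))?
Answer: -118700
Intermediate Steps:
(-5*1*4)*(4339 - 1*(-1596)) = (-5*4)*(4339 + 1596) = -20*5935 = -118700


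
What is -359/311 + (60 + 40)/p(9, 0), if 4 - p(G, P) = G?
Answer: -6579/311 ≈ -21.154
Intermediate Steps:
p(G, P) = 4 - G
-359/311 + (60 + 40)/p(9, 0) = -359/311 + (60 + 40)/(4 - 1*9) = -359*1/311 + 100/(4 - 9) = -359/311 + 100/(-5) = -359/311 + 100*(-1/5) = -359/311 - 20 = -6579/311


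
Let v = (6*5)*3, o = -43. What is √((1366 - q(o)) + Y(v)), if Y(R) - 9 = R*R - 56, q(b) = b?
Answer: √9462 ≈ 97.273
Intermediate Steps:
v = 90 (v = 30*3 = 90)
Y(R) = -47 + R² (Y(R) = 9 + (R*R - 56) = 9 + (R² - 56) = 9 + (-56 + R²) = -47 + R²)
√((1366 - q(o)) + Y(v)) = √((1366 - 1*(-43)) + (-47 + 90²)) = √((1366 + 43) + (-47 + 8100)) = √(1409 + 8053) = √9462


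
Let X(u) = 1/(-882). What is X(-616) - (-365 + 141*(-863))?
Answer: 107646335/882 ≈ 1.2205e+5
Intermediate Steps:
X(u) = -1/882
X(-616) - (-365 + 141*(-863)) = -1/882 - (-365 + 141*(-863)) = -1/882 - (-365 - 121683) = -1/882 - 1*(-122048) = -1/882 + 122048 = 107646335/882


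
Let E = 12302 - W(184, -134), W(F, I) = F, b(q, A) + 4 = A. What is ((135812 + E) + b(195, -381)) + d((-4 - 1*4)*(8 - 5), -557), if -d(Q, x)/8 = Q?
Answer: 147737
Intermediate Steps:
b(q, A) = -4 + A
d(Q, x) = -8*Q
E = 12118 (E = 12302 - 1*184 = 12302 - 184 = 12118)
((135812 + E) + b(195, -381)) + d((-4 - 1*4)*(8 - 5), -557) = ((135812 + 12118) + (-4 - 381)) - 8*(-4 - 1*4)*(8 - 5) = (147930 - 385) - 8*(-4 - 4)*3 = 147545 - (-64)*3 = 147545 - 8*(-24) = 147545 + 192 = 147737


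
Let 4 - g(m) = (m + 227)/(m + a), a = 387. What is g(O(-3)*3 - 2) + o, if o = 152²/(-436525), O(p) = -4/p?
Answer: 30014801/8937275 ≈ 3.3584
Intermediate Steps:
g(m) = 4 - (227 + m)/(387 + m) (g(m) = 4 - (m + 227)/(m + 387) = 4 - (227 + m)/(387 + m))
o = -1216/22975 (o = 23104*(-1/436525) = -1216/22975 ≈ -0.052927)
g(O(-3)*3 - 2) + o = (1321 + 3*(-4/(-3)*3 - 2))/(387 + (-4/(-3)*3 - 2)) - 1216/22975 = (1321 + 3*(-4*(-⅓)*3 - 2))/(387 + (-4*(-⅓)*3 - 2)) - 1216/22975 = (1321 + 3*((4/3)*3 - 2))/(387 + ((4/3)*3 - 2)) - 1216/22975 = (1321 + 3*(4 - 2))/(387 + (4 - 2)) - 1216/22975 = (1321 + 3*2)/(387 + 2) - 1216/22975 = (1321 + 6)/389 - 1216/22975 = (1/389)*1327 - 1216/22975 = 1327/389 - 1216/22975 = 30014801/8937275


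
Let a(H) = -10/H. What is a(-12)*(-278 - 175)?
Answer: -755/2 ≈ -377.50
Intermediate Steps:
a(-12)*(-278 - 175) = (-10/(-12))*(-278 - 175) = -10*(-1/12)*(-453) = (⅚)*(-453) = -755/2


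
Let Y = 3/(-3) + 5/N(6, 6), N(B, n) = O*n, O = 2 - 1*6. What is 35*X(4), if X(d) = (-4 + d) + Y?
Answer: -1015/24 ≈ -42.292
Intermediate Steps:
O = -4 (O = 2 - 6 = -4)
N(B, n) = -4*n
Y = -29/24 (Y = 3/(-3) + 5/((-4*6)) = 3*(-1/3) + 5/(-24) = -1 + 5*(-1/24) = -1 - 5/24 = -29/24 ≈ -1.2083)
X(d) = -125/24 + d (X(d) = (-4 + d) - 29/24 = -125/24 + d)
35*X(4) = 35*(-125/24 + 4) = 35*(-29/24) = -1015/24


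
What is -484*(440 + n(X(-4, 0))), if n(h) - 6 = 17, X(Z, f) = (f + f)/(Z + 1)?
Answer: -224092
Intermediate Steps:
X(Z, f) = 2*f/(1 + Z) (X(Z, f) = (2*f)/(1 + Z) = 2*f/(1 + Z))
n(h) = 23 (n(h) = 6 + 17 = 23)
-484*(440 + n(X(-4, 0))) = -484*(440 + 23) = -484*463 = -224092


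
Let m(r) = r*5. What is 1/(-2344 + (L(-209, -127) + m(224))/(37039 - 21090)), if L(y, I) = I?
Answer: -15949/37383463 ≈ -0.00042663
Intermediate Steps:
m(r) = 5*r
1/(-2344 + (L(-209, -127) + m(224))/(37039 - 21090)) = 1/(-2344 + (-127 + 5*224)/(37039 - 21090)) = 1/(-2344 + (-127 + 1120)/15949) = 1/(-2344 + 993*(1/15949)) = 1/(-2344 + 993/15949) = 1/(-37383463/15949) = -15949/37383463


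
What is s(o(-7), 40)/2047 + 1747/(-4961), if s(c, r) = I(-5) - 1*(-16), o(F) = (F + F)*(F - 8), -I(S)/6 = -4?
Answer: -3377669/10155167 ≈ -0.33261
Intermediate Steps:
I(S) = 24 (I(S) = -6*(-4) = 24)
o(F) = 2*F*(-8 + F) (o(F) = (2*F)*(-8 + F) = 2*F*(-8 + F))
s(c, r) = 40 (s(c, r) = 24 - 1*(-16) = 24 + 16 = 40)
s(o(-7), 40)/2047 + 1747/(-4961) = 40/2047 + 1747/(-4961) = 40*(1/2047) + 1747*(-1/4961) = 40/2047 - 1747/4961 = -3377669/10155167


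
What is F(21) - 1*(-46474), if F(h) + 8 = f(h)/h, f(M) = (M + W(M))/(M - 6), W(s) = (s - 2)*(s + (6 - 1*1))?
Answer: 2927461/63 ≈ 46468.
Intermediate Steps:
W(s) = (-2 + s)*(5 + s) (W(s) = (-2 + s)*(s + (6 - 1)) = (-2 + s)*(s + 5) = (-2 + s)*(5 + s))
f(M) = (-10 + M² + 4*M)/(-6 + M) (f(M) = (M + (-10 + M² + 3*M))/(M - 6) = (-10 + M² + 4*M)/(-6 + M))
F(h) = -8 + (-10 + h² + 4*h)/(h*(-6 + h)) (F(h) = -8 + ((-10 + h² + 4*h)/(-6 + h))/h = -8 + (-10 + h² + 4*h)/(h*(-6 + h)))
F(21) - 1*(-46474) = (-10 - 7*21² + 52*21)/(21*(-6 + 21)) - 1*(-46474) = (1/21)*(-10 - 7*441 + 1092)/15 + 46474 = (1/21)*(1/15)*(-10 - 3087 + 1092) + 46474 = (1/21)*(1/15)*(-2005) + 46474 = -401/63 + 46474 = 2927461/63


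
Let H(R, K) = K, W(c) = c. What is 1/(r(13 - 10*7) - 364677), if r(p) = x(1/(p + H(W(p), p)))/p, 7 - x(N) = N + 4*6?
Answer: -6498/2369669209 ≈ -2.7422e-6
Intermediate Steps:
x(N) = -17 - N (x(N) = 7 - (N + 4*6) = 7 - (N + 24) = 7 - (24 + N) = 7 + (-24 - N) = -17 - N)
r(p) = (-17 - 1/(2*p))/p (r(p) = (-17 - 1/(p + p))/p = (-17 - 1/(2*p))/p)
1/(r(13 - 10*7) - 364677) = 1/((-1 - 34*(13 - 10*7))/(2*(13 - 10*7)²) - 364677) = 1/((-1 - 34*(13 - 70))/(2*(13 - 70)²) - 364677) = 1/((½)*(-1 - 34*(-57))/(-57)² - 364677) = 1/((½)*(1/3249)*(-1 + 1938) - 364677) = 1/((½)*(1/3249)*1937 - 364677) = 1/(1937/6498 - 364677) = 1/(-2369669209/6498) = -6498/2369669209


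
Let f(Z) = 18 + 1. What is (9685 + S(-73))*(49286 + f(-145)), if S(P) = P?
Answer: 473919660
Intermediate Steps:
f(Z) = 19
(9685 + S(-73))*(49286 + f(-145)) = (9685 - 73)*(49286 + 19) = 9612*49305 = 473919660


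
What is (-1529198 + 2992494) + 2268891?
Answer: 3732187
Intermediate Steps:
(-1529198 + 2992494) + 2268891 = 1463296 + 2268891 = 3732187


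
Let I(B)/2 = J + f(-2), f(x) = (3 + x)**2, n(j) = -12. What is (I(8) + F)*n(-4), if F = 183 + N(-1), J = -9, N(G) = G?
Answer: -1992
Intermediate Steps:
F = 182 (F = 183 - 1 = 182)
I(B) = -16 (I(B) = 2*(-9 + (3 - 2)**2) = 2*(-9 + 1**2) = 2*(-9 + 1) = 2*(-8) = -16)
(I(8) + F)*n(-4) = (-16 + 182)*(-12) = 166*(-12) = -1992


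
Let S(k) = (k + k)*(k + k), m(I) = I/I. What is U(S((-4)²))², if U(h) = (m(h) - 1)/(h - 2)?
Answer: 0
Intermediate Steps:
m(I) = 1
S(k) = 4*k² (S(k) = (2*k)*(2*k) = 4*k²)
U(h) = 0 (U(h) = (1 - 1)/(h - 2) = 0/(-2 + h) = 0)
U(S((-4)²))² = 0² = 0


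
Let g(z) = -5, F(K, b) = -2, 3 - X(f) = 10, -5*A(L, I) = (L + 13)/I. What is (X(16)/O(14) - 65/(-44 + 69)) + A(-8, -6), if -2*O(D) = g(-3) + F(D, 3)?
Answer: -133/30 ≈ -4.4333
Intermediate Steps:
A(L, I) = -(13 + L)/(5*I) (A(L, I) = -(L + 13)/(5*I) = -(13 + L)/(5*I))
X(f) = -7 (X(f) = 3 - 1*10 = 3 - 10 = -7)
O(D) = 7/2 (O(D) = -(-5 - 2)/2 = -1/2*(-7) = 7/2)
(X(16)/O(14) - 65/(-44 + 69)) + A(-8, -6) = (-7/7/2 - 65/(-44 + 69)) + (1/5)*(-13 - 1*(-8))/(-6) = (-7*2/7 - 65/25) + (1/5)*(-1/6)*(-13 + 8) = (-2 - 65*1/25) + (1/5)*(-1/6)*(-5) = (-2 - 13/5) + 1/6 = -23/5 + 1/6 = -133/30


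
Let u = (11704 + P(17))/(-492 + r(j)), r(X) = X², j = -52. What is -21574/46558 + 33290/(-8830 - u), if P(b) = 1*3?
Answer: -1925024432849/454957024093 ≈ -4.2312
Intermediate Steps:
P(b) = 3
u = 11707/2212 (u = (11704 + 3)/(-492 + (-52)²) = 11707/(-492 + 2704) = 11707/2212 ≈ 5.2925)
-21574/46558 + 33290/(-8830 - u) = -21574/46558 + 33290/(-8830 - 1*11707/2212) = -21574*1/46558 + 33290/(-8830 - 11707/2212) = -10787/23279 + 33290/(-19543667/2212) = -10787/23279 + 33290*(-2212/19543667) = -10787/23279 - 73637480/19543667 = -1925024432849/454957024093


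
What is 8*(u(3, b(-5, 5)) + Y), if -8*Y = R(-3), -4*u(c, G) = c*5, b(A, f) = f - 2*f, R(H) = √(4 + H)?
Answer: -31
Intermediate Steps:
b(A, f) = -f
u(c, G) = -5*c/4 (u(c, G) = -c*5/4 = -5*c/4)
Y = -⅛ (Y = -√(4 - 3)/8 = -√1/8 = -⅛*1 = -⅛ ≈ -0.12500)
8*(u(3, b(-5, 5)) + Y) = 8*(-5/4*3 - ⅛) = 8*(-15/4 - ⅛) = 8*(-31/8) = -31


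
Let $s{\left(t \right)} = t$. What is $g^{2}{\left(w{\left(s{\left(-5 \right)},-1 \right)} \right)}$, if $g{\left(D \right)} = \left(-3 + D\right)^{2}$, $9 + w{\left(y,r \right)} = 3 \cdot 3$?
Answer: $81$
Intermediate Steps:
$w{\left(y,r \right)} = 0$ ($w{\left(y,r \right)} = -9 + 3 \cdot 3 = -9 + 9 = 0$)
$g^{2}{\left(w{\left(s{\left(-5 \right)},-1 \right)} \right)} = \left(\left(-3 + 0\right)^{2}\right)^{2} = \left(\left(-3\right)^{2}\right)^{2} = 9^{2} = 81$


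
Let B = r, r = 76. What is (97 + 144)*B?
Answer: 18316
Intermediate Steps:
B = 76
(97 + 144)*B = (97 + 144)*76 = 241*76 = 18316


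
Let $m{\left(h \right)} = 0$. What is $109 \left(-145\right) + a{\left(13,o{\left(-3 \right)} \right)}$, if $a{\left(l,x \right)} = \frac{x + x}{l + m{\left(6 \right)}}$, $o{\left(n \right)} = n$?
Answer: $- \frac{205471}{13} \approx -15805.0$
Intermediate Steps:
$a{\left(l,x \right)} = \frac{2 x}{l}$ ($a{\left(l,x \right)} = \frac{x + x}{l + 0} = \frac{2 x}{l}$)
$109 \left(-145\right) + a{\left(13,o{\left(-3 \right)} \right)} = 109 \left(-145\right) + 2 \left(-3\right) \frac{1}{13} = -15805 + 2 \left(-3\right) \frac{1}{13} = -15805 - \frac{6}{13} = - \frac{205471}{13}$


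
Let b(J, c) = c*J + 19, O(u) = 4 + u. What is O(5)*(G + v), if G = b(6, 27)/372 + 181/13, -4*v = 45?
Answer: 11460/403 ≈ 28.437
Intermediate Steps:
v = -45/4 (v = -¼*45 = -45/4 ≈ -11.250)
b(J, c) = 19 + J*c (b(J, c) = J*c + 19 = 19 + J*c)
G = 69685/4836 (G = (19 + 6*27)/372 + 181/13 = (19 + 162)*(1/372) + 181*(1/13) = 181*(1/372) + 181/13 = 181/372 + 181/13 = 69685/4836 ≈ 14.410)
O(5)*(G + v) = (4 + 5)*(69685/4836 - 45/4) = 9*(3820/1209) = 11460/403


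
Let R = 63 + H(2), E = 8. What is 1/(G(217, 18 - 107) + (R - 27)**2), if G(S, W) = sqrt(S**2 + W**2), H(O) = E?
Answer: 968/1846543 - sqrt(55010)/3693086 ≈ 0.00046071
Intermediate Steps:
H(O) = 8
R = 71 (R = 63 + 8 = 71)
1/(G(217, 18 - 107) + (R - 27)**2) = 1/(sqrt(217**2 + (18 - 107)**2) + (71 - 27)**2) = 1/(sqrt(47089 + (-89)**2) + 44**2) = 1/(sqrt(47089 + 7921) + 1936) = 1/(sqrt(55010) + 1936) = 1/(1936 + sqrt(55010))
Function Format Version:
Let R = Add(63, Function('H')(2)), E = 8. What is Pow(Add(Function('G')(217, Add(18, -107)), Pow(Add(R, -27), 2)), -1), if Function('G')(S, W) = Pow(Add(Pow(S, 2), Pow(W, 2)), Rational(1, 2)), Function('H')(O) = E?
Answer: Add(Rational(968, 1846543), Mul(Rational(-1, 3693086), Pow(55010, Rational(1, 2)))) ≈ 0.00046071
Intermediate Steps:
Function('H')(O) = 8
R = 71 (R = Add(63, 8) = 71)
Pow(Add(Function('G')(217, Add(18, -107)), Pow(Add(R, -27), 2)), -1) = Pow(Add(Pow(Add(Pow(217, 2), Pow(Add(18, -107), 2)), Rational(1, 2)), Pow(Add(71, -27), 2)), -1) = Pow(Add(Pow(Add(47089, Pow(-89, 2)), Rational(1, 2)), Pow(44, 2)), -1) = Pow(Add(Pow(Add(47089, 7921), Rational(1, 2)), 1936), -1) = Pow(Add(Pow(55010, Rational(1, 2)), 1936), -1) = Pow(Add(1936, Pow(55010, Rational(1, 2))), -1)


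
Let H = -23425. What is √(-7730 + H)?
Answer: I*√31155 ≈ 176.51*I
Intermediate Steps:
√(-7730 + H) = √(-7730 - 23425) = √(-31155) = I*√31155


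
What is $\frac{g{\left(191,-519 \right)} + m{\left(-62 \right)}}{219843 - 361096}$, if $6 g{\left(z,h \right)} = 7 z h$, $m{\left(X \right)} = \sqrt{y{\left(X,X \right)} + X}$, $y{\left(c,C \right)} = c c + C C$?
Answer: $\frac{33043}{40358} - \frac{\sqrt{7626}}{141253} \approx 0.81813$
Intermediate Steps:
$y{\left(c,C \right)} = C^{2} + c^{2}$ ($y{\left(c,C \right)} = c^{2} + C^{2} = C^{2} + c^{2}$)
$m{\left(X \right)} = \sqrt{X + 2 X^{2}}$ ($m{\left(X \right)} = \sqrt{\left(X^{2} + X^{2}\right) + X} = \sqrt{2 X^{2} + X} = \sqrt{X + 2 X^{2}}$)
$g{\left(z,h \right)} = \frac{7 h z}{6}$ ($g{\left(z,h \right)} = \frac{7 z h}{6} = \frac{7 h z}{6}$)
$\frac{g{\left(191,-519 \right)} + m{\left(-62 \right)}}{219843 - 361096} = \frac{\frac{7}{6} \left(-519\right) 191 + \sqrt{- 62 \left(1 + 2 \left(-62\right)\right)}}{219843 - 361096} = \frac{- \frac{231301}{2} + \sqrt{- 62 \left(1 - 124\right)}}{-141253} = \left(- \frac{231301}{2} + \sqrt{\left(-62\right) \left(-123\right)}\right) \left(- \frac{1}{141253}\right) = \left(- \frac{231301}{2} + \sqrt{7626}\right) \left(- \frac{1}{141253}\right) = \frac{33043}{40358} - \frac{\sqrt{7626}}{141253}$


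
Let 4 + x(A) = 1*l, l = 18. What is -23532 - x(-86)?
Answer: -23546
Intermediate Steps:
x(A) = 14 (x(A) = -4 + 1*18 = -4 + 18 = 14)
-23532 - x(-86) = -23532 - 1*14 = -23532 - 14 = -23546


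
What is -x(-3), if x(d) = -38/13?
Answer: 38/13 ≈ 2.9231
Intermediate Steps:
x(d) = -38/13 (x(d) = -38*1/13 = -38/13)
-x(-3) = -1*(-38/13) = 38/13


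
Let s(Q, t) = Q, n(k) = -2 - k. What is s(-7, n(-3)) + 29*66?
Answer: 1907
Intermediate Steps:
s(-7, n(-3)) + 29*66 = -7 + 29*66 = -7 + 1914 = 1907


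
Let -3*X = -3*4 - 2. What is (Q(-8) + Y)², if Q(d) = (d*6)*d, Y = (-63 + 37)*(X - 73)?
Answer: 42016324/9 ≈ 4.6685e+6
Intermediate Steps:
X = 14/3 (X = -(-3*4 - 2)/3 = -(-12 - 2)/3 = -⅓*(-14) = 14/3 ≈ 4.6667)
Y = 5330/3 (Y = (-63 + 37)*(14/3 - 73) = -26*(-205/3) = 5330/3 ≈ 1776.7)
Q(d) = 6*d² (Q(d) = (6*d)*d = 6*d²)
(Q(-8) + Y)² = (6*(-8)² + 5330/3)² = (6*64 + 5330/3)² = (384 + 5330/3)² = (6482/3)² = 42016324/9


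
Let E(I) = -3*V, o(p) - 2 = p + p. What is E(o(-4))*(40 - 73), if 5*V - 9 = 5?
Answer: 1386/5 ≈ 277.20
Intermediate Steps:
o(p) = 2 + 2*p (o(p) = 2 + (p + p) = 2 + 2*p)
V = 14/5 (V = 9/5 + (⅕)*5 = 9/5 + 1 = 14/5 ≈ 2.8000)
E(I) = -42/5 (E(I) = -3*14/5 = -42/5)
E(o(-4))*(40 - 73) = -42*(40 - 73)/5 = -42/5*(-33) = 1386/5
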